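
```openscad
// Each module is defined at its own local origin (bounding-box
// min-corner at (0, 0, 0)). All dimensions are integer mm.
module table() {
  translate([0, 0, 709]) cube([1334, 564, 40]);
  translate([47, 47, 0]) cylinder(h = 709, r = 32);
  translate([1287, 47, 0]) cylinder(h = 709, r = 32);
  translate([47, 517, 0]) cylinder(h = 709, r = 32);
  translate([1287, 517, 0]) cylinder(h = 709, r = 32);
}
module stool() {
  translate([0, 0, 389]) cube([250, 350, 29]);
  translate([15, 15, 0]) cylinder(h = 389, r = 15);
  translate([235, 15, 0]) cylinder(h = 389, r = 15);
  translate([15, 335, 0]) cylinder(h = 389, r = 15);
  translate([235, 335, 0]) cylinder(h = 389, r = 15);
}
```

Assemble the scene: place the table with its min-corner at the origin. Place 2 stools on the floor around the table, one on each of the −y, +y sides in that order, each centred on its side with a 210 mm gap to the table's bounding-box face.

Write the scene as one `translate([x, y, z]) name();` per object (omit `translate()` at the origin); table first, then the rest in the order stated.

table();
translate([542, -560, 0]) stool();
translate([542, 774, 0]) stool();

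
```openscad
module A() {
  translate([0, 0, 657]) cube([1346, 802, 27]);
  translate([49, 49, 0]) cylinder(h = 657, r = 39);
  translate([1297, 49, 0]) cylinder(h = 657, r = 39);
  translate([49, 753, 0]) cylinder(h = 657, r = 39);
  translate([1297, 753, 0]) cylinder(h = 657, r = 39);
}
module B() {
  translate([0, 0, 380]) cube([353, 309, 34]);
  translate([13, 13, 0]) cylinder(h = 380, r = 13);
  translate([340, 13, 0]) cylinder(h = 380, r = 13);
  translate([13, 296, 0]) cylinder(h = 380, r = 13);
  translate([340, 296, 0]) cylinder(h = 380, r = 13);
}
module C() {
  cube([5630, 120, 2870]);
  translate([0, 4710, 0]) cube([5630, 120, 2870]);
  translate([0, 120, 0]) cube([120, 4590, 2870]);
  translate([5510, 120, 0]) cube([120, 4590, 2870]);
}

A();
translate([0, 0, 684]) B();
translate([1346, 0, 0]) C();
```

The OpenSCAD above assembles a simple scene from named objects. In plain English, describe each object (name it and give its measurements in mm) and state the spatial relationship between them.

A is a table with a 1346×802 mm rectangular top, 27 mm thick, top surface at z = 684 mm, supported by four round legs of 78 mm diameter, each leg's bounding box inset 10 mm from the nearest pair of top edges, running from the floor.

B is a simple wooden stool: a rectangular seat 353 mm (x) by 309 mm (y), 34 mm thick, top face at z = 414 mm, on four round legs, each 26 mm in diameter. The legs rest on z = 0, each leg's axis is inset half a diameter from the nearest pair of seat edges (so the leg's bounding box is flush with the corner).

C is a box-shaped house frame (walls only): outside footprint 5630×4830 mm, wall height 2870 mm, wall thickness 120 mm. The two y-facing walls run the full x-width; the two x-facing walls fit between the inner faces of the y-facing walls.

The stool is on top of the table. The house frame is against the table's +x side, with their −y faces flush.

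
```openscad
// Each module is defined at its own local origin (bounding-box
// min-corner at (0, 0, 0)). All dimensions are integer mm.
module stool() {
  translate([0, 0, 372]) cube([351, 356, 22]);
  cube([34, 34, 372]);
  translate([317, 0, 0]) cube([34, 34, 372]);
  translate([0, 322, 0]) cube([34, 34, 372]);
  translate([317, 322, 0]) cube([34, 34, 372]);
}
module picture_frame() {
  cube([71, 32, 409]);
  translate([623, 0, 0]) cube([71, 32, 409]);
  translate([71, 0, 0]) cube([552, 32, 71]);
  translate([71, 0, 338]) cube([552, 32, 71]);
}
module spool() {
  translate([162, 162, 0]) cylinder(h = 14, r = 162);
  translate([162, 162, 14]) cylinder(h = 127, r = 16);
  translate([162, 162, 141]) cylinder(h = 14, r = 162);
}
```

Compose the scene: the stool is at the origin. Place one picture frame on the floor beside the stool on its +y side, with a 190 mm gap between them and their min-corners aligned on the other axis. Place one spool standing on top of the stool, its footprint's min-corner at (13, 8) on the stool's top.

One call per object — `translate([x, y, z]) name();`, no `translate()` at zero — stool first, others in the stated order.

stool();
translate([0, 546, 0]) picture_frame();
translate([13, 8, 394]) spool();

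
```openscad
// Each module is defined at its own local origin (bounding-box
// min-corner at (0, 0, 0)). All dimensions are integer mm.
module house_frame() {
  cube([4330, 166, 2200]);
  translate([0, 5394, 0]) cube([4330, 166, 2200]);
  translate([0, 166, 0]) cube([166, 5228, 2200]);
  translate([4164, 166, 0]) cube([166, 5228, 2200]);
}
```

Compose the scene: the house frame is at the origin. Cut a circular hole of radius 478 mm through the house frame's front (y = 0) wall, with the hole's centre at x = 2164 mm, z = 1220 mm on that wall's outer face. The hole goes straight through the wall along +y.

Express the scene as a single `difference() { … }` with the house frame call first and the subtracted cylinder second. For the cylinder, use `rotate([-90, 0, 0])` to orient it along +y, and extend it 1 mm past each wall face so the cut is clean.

difference() {
  house_frame();
  translate([2164, -1, 1220]) rotate([-90, 0, 0]) cylinder(h = 168, r = 478);
}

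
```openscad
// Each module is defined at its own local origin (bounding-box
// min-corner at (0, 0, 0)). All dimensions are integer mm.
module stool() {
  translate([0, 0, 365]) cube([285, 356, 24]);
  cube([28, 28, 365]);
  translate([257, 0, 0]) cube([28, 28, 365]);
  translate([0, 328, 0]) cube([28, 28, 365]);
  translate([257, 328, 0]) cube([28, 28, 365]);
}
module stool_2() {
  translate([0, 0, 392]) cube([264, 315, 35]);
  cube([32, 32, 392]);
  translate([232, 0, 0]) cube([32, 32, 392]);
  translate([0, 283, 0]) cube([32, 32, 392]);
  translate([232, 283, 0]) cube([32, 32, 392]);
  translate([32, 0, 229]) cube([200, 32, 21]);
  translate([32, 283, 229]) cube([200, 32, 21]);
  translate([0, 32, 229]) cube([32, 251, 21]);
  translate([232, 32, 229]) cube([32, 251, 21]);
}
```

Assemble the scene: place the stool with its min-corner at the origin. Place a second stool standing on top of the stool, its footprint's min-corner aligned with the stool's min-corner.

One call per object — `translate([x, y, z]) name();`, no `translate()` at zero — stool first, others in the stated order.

stool();
translate([0, 0, 389]) stool_2();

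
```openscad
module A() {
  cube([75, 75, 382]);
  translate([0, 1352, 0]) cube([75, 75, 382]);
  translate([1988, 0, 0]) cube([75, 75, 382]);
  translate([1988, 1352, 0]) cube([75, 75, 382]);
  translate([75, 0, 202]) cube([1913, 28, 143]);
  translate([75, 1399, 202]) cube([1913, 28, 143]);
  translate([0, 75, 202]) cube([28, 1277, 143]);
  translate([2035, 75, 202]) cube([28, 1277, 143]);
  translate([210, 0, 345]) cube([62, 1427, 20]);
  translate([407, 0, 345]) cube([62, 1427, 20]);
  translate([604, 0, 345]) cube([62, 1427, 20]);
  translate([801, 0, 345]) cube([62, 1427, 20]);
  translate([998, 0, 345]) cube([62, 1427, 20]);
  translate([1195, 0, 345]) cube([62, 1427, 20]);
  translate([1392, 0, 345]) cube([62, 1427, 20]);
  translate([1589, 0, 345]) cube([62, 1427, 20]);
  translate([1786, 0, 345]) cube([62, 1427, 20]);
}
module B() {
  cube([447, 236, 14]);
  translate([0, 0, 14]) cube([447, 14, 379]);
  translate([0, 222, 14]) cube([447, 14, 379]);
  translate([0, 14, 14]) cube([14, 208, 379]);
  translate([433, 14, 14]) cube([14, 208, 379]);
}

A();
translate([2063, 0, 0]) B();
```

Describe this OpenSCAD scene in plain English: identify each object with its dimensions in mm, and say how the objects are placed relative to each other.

A is a bed frame 2063 mm long (x) by 1427 mm wide (y). Four 75×75 mm corner posts, 382 mm tall, at the corners of the footprint. Four rails of 28 mm thickness and 143 mm height run between adjacent posts with their undersides at z = 202 mm, their outer faces flush with the outside of the frame (the two x-running rails run between the posts' inner faces; the two y-running rails run between the posts' inner faces). 9 slats, each 62 mm wide (x) and 20 mm thick, lie across the top of the two x-running rails, running the full 1427 mm width of the frame in y; the slats are evenly spaced along x between the inner faces of the end posts with equal gaps (rounded down to the nearest mm) at the −x end and between each pair — any rounding remainder accumulates at the +x end.

B is an open-topped rectangular box: outside dimensions 447×236×393 mm, with a uniform wall and base thickness of 14 mm. The base is a full 447×236 slab on the floor; four walls sit on top of the base. The front and back walls (the −y and +y sides) span the full width; the two side walls fit between them.

The open box is against the bed frame's +x side, with their −y faces flush.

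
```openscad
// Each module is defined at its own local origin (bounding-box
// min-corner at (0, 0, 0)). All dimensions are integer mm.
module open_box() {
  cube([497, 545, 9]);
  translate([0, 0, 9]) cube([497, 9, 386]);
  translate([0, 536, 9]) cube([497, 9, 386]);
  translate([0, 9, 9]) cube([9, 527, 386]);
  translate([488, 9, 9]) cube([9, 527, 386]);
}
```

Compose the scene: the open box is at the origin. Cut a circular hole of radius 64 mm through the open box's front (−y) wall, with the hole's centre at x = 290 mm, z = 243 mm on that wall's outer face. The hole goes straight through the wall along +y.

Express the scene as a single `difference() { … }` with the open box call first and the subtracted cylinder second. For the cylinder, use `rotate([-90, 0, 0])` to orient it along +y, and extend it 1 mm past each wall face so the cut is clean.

difference() {
  open_box();
  translate([290, -1, 243]) rotate([-90, 0, 0]) cylinder(h = 11, r = 64);
}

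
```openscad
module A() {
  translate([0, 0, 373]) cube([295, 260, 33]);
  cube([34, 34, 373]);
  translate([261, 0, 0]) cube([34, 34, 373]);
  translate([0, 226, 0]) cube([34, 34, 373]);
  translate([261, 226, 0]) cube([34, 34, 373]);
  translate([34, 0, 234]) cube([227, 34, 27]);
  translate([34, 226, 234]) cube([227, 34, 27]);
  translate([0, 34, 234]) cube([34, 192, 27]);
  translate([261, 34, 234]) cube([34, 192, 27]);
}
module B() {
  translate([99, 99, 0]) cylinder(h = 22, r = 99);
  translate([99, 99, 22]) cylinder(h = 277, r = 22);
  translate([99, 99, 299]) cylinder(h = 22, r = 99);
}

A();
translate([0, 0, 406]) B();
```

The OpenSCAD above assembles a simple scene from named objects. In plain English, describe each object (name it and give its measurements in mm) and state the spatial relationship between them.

A is a four-legged stool. The seat is 295×260 mm, 33 mm thick, top at z = 406 mm. It stands on four square legs, each 34×34 mm in cross-section, from z = 0 to the seat underside, each flush with a corner of the seat. Four stretchers, 34 mm wide and 27 mm tall, connect adjacent legs with their undersides at z = 234 mm, each running between the inner faces of the legs it joins and aligned with the legs' outer faces on the other axis.

B is a spool: two coaxial disc flanges of radius 99 mm and thickness 22 mm, joined by a core cylinder of radius 22 mm and height 277 mm. The lower flange rests on z = 0 and the three cylinders share a vertical axis.

The spool is on top of the stool.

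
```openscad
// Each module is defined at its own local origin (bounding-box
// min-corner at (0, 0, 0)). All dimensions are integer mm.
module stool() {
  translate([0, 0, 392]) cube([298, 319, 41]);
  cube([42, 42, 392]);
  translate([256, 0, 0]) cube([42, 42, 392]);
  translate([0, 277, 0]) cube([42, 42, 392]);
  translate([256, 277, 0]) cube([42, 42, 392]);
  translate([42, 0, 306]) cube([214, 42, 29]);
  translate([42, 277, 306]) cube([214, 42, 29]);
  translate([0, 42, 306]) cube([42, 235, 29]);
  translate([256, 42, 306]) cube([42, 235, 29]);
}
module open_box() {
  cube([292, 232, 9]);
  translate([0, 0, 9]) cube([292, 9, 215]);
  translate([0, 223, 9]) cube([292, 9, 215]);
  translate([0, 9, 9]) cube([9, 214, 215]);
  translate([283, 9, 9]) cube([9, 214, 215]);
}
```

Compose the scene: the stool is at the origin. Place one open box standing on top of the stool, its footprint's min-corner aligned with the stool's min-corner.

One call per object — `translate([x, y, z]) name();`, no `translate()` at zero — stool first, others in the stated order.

stool();
translate([0, 0, 433]) open_box();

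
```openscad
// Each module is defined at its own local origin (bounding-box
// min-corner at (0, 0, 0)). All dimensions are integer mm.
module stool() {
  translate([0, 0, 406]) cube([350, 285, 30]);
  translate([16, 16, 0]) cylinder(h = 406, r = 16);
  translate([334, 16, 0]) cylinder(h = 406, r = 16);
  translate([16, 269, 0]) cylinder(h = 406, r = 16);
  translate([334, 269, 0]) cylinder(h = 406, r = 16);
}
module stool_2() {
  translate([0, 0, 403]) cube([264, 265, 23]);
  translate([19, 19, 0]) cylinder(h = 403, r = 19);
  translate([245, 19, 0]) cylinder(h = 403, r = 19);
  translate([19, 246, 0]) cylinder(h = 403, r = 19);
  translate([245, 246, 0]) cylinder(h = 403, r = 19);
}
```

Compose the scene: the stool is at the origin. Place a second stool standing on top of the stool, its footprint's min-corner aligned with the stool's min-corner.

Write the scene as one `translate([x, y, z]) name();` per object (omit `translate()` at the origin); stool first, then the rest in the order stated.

stool();
translate([0, 0, 436]) stool_2();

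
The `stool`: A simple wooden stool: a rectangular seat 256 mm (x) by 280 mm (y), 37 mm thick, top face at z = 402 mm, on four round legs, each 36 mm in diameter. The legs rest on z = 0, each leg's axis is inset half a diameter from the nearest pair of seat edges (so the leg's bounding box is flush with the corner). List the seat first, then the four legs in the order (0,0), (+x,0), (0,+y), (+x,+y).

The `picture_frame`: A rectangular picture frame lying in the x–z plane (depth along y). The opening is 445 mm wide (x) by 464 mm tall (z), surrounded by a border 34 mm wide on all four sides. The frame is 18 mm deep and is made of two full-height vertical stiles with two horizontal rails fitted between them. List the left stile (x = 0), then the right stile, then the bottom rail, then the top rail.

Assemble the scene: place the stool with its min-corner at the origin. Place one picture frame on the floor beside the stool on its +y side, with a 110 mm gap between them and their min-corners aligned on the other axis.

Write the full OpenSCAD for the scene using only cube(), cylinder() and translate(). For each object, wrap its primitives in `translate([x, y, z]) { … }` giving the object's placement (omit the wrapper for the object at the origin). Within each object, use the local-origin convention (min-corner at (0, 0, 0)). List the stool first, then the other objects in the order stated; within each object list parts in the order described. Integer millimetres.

translate([0, 0, 365]) cube([256, 280, 37]);
translate([18, 18, 0]) cylinder(h = 365, r = 18);
translate([238, 18, 0]) cylinder(h = 365, r = 18);
translate([18, 262, 0]) cylinder(h = 365, r = 18);
translate([238, 262, 0]) cylinder(h = 365, r = 18);
translate([0, 390, 0]) {
  cube([34, 18, 532]);
  translate([479, 0, 0]) cube([34, 18, 532]);
  translate([34, 0, 0]) cube([445, 18, 34]);
  translate([34, 0, 498]) cube([445, 18, 34]);
}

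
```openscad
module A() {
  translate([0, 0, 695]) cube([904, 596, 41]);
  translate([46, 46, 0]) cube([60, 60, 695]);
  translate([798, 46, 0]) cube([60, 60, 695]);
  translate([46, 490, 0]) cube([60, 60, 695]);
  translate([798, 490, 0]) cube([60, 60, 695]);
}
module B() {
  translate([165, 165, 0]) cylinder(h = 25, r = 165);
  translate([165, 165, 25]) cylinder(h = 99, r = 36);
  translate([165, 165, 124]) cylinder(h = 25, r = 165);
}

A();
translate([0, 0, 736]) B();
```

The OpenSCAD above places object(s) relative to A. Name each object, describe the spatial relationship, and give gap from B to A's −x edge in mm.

A is a table. B is a spool. The spool is on top of the table. The gap from the spool to the table's −x edge is 0 mm.

The spool's min-x is at 0; the table's min-x is 0; gap = 0 mm.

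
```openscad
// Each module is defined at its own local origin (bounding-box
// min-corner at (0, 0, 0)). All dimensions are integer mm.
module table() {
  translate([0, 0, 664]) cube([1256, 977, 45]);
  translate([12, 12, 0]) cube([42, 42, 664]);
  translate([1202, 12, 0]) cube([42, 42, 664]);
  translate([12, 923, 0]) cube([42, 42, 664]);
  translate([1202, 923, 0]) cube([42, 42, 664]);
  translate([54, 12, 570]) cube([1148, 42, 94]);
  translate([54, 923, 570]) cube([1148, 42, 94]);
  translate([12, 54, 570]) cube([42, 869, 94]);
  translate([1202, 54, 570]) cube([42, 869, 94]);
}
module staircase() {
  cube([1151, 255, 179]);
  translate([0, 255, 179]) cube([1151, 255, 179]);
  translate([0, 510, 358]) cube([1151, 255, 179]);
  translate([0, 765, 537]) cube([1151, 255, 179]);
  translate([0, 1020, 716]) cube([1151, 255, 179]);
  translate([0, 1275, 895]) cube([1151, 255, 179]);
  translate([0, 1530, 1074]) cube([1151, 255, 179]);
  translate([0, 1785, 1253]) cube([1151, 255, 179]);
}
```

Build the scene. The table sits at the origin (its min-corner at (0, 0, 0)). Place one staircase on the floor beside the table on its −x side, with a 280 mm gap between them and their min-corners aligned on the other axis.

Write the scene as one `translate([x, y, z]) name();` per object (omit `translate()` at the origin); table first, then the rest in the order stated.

table();
translate([-1431, 0, 0]) staircase();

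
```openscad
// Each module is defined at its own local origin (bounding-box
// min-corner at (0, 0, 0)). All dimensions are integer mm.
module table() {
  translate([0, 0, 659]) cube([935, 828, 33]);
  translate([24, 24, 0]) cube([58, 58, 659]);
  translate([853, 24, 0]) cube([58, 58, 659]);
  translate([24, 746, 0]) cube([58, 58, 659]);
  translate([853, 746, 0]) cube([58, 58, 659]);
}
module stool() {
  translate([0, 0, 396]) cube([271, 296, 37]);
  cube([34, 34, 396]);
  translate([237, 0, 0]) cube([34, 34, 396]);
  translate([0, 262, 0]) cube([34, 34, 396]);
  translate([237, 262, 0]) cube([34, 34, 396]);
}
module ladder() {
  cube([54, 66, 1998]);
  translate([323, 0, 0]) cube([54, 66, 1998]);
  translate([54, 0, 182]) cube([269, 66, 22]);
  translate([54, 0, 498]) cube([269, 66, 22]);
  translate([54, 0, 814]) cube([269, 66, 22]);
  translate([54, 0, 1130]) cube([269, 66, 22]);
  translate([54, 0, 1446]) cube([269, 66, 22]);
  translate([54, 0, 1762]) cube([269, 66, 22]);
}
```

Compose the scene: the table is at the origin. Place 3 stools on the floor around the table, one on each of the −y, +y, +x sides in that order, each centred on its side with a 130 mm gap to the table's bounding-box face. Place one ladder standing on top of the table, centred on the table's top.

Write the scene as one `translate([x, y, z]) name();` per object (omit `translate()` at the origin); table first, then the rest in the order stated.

table();
translate([332, -426, 0]) stool();
translate([332, 958, 0]) stool();
translate([1065, 266, 0]) stool();
translate([279, 381, 692]) ladder();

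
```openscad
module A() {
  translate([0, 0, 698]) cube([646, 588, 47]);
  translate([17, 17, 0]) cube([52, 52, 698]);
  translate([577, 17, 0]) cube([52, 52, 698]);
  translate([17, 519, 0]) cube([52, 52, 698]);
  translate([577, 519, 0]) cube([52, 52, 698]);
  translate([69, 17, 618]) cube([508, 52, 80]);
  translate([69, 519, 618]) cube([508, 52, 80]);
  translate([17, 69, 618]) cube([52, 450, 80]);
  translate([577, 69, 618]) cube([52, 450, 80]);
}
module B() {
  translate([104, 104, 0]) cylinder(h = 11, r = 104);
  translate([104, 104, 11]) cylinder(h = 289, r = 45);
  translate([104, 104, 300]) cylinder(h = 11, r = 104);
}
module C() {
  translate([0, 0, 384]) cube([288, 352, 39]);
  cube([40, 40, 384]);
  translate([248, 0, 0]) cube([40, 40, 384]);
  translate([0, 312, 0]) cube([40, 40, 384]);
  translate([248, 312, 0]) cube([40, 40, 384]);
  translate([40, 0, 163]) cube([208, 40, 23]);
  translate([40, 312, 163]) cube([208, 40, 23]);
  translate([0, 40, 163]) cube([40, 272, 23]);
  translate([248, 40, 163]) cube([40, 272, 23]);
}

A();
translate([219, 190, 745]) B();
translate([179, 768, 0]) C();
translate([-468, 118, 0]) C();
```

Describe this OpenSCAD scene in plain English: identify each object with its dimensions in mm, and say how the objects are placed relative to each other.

A is a table: top 646 mm (x) × 588 mm (y), 47 mm thick, upper face at z = 745 mm, on four 52×52 mm square legs, each inset 17 mm from the nearest pair of top edges, running from z = 0 to the bottom of the top. Four apron rails, 52 mm thick and 80 mm tall, run between adjacent legs with their top edges flush with the underside of the top and their outer faces flush with the legs' outer faces.

B is a spool: two coaxial disc flanges of radius 104 mm and thickness 11 mm, joined by a core cylinder of radius 45 mm and height 289 mm. The lower flange rests on z = 0 and the three cylinders share a vertical axis.

C is a four-legged stool. The seat is a 288×352×39 mm slab whose top surface is at z = 423 mm; four square legs, each 40×40 mm in cross-section, run from the floor (z = 0) to the underside of the seat, each flush with a corner of the seat. Four stretchers, 40 mm wide and 23 mm tall, connect adjacent legs with their undersides at z = 163 mm, each running between the inner faces of the legs it joins and aligned with the legs' outer faces on the other axis.

The spool is on top of the table, centred. Two stools sit around the table at the +y, −x sides.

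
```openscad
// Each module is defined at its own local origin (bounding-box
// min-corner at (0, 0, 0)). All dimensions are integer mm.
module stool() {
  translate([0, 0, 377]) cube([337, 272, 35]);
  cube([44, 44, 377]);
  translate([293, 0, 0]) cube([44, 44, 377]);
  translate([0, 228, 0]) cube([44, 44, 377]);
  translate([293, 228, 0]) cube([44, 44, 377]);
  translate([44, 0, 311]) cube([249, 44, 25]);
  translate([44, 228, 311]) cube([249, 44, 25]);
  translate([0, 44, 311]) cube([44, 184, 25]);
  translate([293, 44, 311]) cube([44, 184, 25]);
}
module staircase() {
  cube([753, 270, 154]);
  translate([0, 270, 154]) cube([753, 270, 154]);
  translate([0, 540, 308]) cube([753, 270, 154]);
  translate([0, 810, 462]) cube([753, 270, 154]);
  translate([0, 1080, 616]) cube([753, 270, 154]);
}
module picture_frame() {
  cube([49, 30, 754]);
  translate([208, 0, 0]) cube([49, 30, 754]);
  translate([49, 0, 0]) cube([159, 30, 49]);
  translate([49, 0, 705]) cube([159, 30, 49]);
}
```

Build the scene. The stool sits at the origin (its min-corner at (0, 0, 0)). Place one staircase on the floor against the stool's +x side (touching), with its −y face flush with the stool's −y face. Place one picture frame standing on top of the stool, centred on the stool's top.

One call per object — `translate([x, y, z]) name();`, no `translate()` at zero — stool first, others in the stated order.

stool();
translate([337, 0, 0]) staircase();
translate([40, 121, 412]) picture_frame();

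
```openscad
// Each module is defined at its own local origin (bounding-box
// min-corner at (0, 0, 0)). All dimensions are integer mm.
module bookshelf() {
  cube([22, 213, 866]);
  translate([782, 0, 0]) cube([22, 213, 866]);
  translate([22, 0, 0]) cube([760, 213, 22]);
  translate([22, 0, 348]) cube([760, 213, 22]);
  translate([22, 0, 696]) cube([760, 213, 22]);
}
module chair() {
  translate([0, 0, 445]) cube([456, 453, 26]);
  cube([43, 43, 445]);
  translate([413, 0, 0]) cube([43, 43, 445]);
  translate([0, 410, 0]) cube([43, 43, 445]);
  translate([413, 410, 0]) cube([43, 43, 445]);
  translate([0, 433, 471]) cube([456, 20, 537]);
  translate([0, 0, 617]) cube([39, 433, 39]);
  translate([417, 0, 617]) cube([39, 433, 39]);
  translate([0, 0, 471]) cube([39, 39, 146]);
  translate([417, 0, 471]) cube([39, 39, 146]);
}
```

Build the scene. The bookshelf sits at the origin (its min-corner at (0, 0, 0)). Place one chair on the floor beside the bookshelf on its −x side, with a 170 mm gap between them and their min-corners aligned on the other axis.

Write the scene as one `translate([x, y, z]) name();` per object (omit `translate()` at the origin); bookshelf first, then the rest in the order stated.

bookshelf();
translate([-626, 0, 0]) chair();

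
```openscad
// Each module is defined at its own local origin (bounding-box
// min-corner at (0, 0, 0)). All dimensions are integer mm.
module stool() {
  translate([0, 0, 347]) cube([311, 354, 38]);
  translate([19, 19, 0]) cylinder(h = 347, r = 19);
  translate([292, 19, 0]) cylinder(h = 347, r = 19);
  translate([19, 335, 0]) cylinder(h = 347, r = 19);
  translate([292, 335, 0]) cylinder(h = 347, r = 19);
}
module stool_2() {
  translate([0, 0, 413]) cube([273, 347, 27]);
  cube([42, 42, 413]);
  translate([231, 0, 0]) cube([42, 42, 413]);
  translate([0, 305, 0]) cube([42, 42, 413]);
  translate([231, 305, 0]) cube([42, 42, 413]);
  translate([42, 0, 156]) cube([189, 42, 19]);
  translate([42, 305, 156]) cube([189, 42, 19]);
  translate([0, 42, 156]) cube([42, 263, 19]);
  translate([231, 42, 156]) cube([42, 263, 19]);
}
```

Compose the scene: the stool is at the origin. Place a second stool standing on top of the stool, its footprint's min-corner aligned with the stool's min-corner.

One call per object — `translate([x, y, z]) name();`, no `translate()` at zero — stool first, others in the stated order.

stool();
translate([0, 0, 385]) stool_2();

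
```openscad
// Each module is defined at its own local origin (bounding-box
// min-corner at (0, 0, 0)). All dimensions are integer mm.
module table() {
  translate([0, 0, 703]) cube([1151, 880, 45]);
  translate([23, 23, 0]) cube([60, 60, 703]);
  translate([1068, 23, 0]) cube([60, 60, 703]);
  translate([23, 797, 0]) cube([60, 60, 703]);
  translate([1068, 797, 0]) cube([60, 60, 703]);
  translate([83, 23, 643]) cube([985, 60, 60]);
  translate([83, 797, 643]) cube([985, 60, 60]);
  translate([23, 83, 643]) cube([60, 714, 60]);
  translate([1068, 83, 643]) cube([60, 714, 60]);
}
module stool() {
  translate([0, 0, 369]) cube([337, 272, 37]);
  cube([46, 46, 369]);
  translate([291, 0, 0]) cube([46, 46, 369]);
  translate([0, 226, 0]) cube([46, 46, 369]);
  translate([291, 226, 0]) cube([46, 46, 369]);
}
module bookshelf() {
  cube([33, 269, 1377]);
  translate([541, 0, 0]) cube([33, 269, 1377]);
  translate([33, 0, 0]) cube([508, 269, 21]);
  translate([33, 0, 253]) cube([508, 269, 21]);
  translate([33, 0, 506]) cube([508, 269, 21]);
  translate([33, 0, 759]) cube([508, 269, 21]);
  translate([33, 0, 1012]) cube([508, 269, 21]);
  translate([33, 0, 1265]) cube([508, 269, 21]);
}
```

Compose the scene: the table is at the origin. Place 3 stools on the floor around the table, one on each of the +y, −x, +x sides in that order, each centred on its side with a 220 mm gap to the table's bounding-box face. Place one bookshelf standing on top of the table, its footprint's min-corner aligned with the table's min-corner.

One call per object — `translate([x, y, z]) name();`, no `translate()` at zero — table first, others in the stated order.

table();
translate([407, 1100, 0]) stool();
translate([-557, 304, 0]) stool();
translate([1371, 304, 0]) stool();
translate([0, 0, 748]) bookshelf();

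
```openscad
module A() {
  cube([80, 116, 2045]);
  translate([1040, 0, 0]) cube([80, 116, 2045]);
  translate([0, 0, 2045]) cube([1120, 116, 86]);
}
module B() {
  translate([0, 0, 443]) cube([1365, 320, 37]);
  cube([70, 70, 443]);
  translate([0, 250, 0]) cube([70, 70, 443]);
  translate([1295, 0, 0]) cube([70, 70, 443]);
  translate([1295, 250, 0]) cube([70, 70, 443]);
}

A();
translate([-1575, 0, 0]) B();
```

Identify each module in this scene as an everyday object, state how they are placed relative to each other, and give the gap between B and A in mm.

The bench's nearest face is 210 mm from the door frame's −x face.

A is a door frame. B is a bench. The bench is on the floor beside the door frame on its −x side. The gap between the bench and the door frame is 210 mm.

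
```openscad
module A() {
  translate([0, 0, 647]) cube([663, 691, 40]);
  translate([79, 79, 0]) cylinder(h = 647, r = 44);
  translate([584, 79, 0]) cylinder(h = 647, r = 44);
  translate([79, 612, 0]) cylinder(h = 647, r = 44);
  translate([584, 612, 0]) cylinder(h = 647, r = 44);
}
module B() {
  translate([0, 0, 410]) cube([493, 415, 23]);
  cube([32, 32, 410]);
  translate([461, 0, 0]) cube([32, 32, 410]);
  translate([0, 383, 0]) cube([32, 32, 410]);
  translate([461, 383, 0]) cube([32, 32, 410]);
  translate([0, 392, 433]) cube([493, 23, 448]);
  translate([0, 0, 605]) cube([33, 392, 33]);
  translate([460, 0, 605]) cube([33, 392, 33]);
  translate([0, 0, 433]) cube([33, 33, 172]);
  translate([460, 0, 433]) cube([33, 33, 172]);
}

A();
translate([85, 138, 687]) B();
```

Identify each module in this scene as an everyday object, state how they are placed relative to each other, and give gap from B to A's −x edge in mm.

The chair's min-x is at 85; the table's min-x is 0; gap = 85 mm.

A is a table. B is a chair. The chair is on top of the table, centred. The gap from the chair to the table's −x edge is 85 mm.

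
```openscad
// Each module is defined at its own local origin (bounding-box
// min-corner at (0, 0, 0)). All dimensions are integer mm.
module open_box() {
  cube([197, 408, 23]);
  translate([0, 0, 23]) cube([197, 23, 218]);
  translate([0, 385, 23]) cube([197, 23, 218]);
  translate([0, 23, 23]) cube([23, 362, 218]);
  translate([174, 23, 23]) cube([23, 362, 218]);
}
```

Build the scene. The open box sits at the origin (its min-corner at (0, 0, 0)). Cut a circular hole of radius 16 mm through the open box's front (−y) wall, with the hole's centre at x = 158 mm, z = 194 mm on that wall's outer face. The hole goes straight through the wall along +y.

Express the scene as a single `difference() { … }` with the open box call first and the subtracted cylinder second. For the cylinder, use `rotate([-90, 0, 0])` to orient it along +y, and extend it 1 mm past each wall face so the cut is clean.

difference() {
  open_box();
  translate([158, -1, 194]) rotate([-90, 0, 0]) cylinder(h = 25, r = 16);
}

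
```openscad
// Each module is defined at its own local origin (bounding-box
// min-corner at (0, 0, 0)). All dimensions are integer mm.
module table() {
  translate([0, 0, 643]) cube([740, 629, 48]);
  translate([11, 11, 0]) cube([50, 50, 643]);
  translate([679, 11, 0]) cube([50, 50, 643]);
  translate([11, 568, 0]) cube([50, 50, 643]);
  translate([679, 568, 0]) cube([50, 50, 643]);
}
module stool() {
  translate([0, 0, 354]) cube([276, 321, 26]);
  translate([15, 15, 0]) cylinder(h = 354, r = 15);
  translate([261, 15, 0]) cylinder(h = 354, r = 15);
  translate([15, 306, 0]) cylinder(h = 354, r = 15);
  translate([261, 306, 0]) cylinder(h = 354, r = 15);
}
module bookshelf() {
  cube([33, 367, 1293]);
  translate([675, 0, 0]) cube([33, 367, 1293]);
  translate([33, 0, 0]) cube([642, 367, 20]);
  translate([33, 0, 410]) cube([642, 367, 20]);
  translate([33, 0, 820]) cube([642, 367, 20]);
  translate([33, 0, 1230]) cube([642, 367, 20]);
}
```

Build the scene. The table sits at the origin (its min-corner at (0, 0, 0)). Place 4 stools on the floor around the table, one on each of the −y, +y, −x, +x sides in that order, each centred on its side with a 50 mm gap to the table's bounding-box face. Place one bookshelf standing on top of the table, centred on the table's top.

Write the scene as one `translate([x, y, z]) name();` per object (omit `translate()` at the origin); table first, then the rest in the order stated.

table();
translate([232, -371, 0]) stool();
translate([232, 679, 0]) stool();
translate([-326, 154, 0]) stool();
translate([790, 154, 0]) stool();
translate([16, 131, 691]) bookshelf();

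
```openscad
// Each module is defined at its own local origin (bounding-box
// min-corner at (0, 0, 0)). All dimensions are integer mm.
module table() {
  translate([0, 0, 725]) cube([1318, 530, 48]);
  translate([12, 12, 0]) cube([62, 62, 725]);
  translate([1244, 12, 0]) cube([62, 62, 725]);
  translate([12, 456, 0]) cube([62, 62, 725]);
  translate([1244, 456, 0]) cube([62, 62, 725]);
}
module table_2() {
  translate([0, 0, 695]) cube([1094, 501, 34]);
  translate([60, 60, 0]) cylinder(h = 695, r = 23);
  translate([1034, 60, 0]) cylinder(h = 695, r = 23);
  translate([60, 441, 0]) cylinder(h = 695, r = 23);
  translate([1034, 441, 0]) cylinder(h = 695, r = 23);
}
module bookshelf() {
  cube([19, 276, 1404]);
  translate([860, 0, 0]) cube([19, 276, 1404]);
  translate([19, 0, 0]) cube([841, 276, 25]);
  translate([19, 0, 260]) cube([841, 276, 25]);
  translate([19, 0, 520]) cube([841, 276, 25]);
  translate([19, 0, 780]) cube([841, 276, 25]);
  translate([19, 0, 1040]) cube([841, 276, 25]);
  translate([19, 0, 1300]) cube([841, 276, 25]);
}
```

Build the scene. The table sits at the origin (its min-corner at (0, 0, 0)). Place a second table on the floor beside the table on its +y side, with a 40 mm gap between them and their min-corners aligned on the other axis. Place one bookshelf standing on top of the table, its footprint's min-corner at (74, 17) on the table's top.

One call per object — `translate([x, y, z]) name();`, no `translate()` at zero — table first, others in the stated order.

table();
translate([0, 570, 0]) table_2();
translate([74, 17, 773]) bookshelf();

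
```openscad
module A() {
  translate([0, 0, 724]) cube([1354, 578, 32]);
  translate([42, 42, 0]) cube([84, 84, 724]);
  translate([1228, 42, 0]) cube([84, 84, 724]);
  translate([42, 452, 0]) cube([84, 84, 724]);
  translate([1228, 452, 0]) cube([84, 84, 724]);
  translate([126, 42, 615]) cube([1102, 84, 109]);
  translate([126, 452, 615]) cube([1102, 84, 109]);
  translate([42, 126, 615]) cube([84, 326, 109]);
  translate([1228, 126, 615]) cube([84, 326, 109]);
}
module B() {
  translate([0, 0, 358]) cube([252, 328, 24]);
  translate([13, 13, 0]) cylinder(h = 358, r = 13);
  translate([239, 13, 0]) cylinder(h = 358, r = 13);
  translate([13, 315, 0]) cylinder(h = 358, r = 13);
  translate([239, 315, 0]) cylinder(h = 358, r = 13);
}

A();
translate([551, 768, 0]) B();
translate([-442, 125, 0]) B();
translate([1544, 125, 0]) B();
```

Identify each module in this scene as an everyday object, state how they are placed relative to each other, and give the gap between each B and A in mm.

Each stool's nearest face is 190 mm from the table's bounding box.

A is a table. B is a stool. Three stools sit around the table at the +y, −x, +x sides. The gap between each stool and the table is 190 mm.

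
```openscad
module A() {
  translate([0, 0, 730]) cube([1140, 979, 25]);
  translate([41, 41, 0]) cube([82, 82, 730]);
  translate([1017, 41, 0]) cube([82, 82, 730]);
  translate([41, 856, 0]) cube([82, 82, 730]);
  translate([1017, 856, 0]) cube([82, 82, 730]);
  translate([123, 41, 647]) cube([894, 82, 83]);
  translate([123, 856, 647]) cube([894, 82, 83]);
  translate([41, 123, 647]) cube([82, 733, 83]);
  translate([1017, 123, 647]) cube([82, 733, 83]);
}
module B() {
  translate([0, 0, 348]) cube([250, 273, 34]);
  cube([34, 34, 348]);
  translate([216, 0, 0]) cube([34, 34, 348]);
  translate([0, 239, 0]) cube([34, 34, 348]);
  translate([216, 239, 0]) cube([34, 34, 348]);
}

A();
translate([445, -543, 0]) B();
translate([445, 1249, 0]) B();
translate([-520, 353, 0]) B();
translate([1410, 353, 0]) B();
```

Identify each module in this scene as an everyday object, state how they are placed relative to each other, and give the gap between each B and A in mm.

A is a table. B is a stool. Four stools sit around the table at the −y, +y, −x, +x sides. The gap between each stool and the table is 270 mm.

Each stool's nearest face is 270 mm from the table's bounding box.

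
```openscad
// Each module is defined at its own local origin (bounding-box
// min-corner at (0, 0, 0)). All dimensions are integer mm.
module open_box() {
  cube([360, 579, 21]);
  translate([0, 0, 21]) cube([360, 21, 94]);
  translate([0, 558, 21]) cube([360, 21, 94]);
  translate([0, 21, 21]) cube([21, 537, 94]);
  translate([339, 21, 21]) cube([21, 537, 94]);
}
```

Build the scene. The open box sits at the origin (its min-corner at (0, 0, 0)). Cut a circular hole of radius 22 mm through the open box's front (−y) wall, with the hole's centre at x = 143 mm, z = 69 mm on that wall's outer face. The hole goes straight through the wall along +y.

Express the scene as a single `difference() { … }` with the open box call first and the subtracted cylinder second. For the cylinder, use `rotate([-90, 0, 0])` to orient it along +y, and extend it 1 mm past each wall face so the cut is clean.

difference() {
  open_box();
  translate([143, -1, 69]) rotate([-90, 0, 0]) cylinder(h = 23, r = 22);
}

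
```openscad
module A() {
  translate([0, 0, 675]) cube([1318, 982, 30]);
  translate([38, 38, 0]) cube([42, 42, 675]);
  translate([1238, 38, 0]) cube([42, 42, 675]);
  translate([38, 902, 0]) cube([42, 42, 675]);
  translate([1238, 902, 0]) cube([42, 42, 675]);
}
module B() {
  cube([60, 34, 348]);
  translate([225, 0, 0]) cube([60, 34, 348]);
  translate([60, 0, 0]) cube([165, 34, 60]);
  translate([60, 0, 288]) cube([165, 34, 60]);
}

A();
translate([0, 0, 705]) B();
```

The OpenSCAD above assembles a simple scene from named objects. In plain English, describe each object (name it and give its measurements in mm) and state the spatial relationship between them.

A is a table: top 1318 mm (x) × 982 mm (y), 30 mm thick, upper face at z = 705 mm, on four 42×42 mm square legs, each inset 38 mm from the nearest pair of top edges, running from z = 0 to the bottom of the top.

B is a rectangular picture frame lying in the x–z plane (depth along y). The opening is 165 mm wide (x) by 228 mm tall (z), surrounded by a border 60 mm wide on all four sides. The frame is 34 mm deep and is made of two full-height vertical stiles with two horizontal rails fitted between them.

The picture frame is on top of the table.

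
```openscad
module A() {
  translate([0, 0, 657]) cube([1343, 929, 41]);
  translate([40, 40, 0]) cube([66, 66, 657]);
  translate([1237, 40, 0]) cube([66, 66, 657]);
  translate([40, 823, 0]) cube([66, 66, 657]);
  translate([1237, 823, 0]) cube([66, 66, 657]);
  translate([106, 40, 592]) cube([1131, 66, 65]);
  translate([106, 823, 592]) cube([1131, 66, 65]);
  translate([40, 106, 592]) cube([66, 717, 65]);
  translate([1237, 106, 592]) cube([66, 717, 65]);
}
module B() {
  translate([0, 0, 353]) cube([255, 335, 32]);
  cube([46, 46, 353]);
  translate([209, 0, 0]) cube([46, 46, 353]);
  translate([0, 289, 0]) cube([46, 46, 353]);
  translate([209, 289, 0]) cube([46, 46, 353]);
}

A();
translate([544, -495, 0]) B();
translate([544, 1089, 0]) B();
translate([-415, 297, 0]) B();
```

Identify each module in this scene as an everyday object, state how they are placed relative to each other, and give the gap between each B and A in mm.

Each stool's nearest face is 160 mm from the table's bounding box.

A is a table. B is a stool. Three stools sit around the table at the −y, +y, −x sides. The gap between each stool and the table is 160 mm.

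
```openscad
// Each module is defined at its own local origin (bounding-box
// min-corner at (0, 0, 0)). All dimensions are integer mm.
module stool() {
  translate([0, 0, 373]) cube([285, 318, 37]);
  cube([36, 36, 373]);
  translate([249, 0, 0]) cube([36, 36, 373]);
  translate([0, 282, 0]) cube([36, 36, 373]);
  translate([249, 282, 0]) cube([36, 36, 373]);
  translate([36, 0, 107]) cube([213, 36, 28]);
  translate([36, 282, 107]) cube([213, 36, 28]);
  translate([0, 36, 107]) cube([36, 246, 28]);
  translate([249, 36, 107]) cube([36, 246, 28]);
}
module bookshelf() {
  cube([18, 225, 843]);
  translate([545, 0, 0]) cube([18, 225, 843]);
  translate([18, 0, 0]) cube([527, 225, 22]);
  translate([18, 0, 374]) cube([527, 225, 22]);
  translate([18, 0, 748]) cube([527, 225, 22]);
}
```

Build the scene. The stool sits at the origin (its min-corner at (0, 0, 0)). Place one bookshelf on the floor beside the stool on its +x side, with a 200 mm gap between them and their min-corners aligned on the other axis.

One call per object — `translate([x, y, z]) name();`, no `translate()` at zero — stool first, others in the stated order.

stool();
translate([485, 0, 0]) bookshelf();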